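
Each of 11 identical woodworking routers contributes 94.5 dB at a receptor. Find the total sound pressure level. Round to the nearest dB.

105 dB

With 11 equal, uncorrelated contributions the intensity is 11× that of one unit, giving a rise of 10·log₁₀ 11.
L_total = 94.5 + 10·log₁₀(11) = 94.5 + 10.414 = 104.91 dB.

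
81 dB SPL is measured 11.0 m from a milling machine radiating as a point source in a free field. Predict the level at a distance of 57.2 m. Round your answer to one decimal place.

66.7 dB SPL

Point-source attenuation: ΔL = 20·log₁₀(r₂/r₁) = 20·log₁₀(57.2/11.0) = 14.320 dB.
L₂ = 81 − 20·log₁₀(57.2/11.0) = 81 − 14.320 = 66.68 dB SPL.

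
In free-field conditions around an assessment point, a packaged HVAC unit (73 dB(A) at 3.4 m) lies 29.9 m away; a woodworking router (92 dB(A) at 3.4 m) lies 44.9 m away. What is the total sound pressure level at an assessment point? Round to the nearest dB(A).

70 dB(A)

Apply inverse-square spreading to bring every level to the receiver, then sum 10^(L/10).
packaged HVAC unit: 73 − 20·log₁₀(29.9/3.4) = 73 − 18.88 = 54.12 dB(A).
woodworking router: 92 − 20·log₁₀(44.9/3.4) = 92 − 22.42 = 69.58 dB(A).
Σ 10^(L/10) = 9.346e+06 → L_total = 10·log₁₀(9.346e+06) = 69.71 dB(A).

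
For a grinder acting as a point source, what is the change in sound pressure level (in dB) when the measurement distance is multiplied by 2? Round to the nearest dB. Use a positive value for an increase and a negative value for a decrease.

Point-source spreading: ΔL = −20·log₁₀(r₂/r₁).
ΔL = −20·log₁₀(2) = -6.02 dB.

-6 dB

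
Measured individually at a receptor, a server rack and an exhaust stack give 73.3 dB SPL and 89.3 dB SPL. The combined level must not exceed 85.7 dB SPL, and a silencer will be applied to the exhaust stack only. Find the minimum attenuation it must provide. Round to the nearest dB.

4 dB

Fixed contribution from the other source: Σ 10^(L/10) = 10^(73.3/10) = 2.138e+07 (73.30 dB SPL).
To meet 85.7 dB SPL overall, the treated exhaust stack may contribute at most 10^(85.7/10) − 2.138e+07 = 3.502e+08, i.e. 85.44 dB SPL.
So the exhaust stack must be reduced from 89.3 to 85.44 dB SPL: IL = 3.86 dB.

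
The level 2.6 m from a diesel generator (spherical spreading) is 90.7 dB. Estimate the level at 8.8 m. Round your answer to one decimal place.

80.1 dB

Spherical spreading from a point source gives a 20·log₁₀(r₂/r₁) drop.
L₂ = 90.7 − 20·log₁₀(8.8/2.6) = 90.7 − 10.590 = 80.11 dB.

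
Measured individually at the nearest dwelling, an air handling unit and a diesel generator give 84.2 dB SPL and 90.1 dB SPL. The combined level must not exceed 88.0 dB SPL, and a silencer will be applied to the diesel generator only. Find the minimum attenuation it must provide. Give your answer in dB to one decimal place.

Everything except the diesel generator sums to 10^(84.2/10) = 2.630e+08 in linear terms, 84.20 dB SPL.
The limit corresponds to 10^(88.0/10) = 6.310e+08; subtracting the fixed part leaves 3.679e+08 for the diesel generator, i.e. 85.66 dB SPL.
Required insertion loss = 90.1 − 85.66 = 4.44 dB.

4.4 dB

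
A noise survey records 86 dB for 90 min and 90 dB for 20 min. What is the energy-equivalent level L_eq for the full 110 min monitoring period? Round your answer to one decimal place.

Weight each interval's intensity by its duration and average over T = 110 min:
Σ tᵢ·10^(Lᵢ/10) = 90·10^(86/10) + 20·10^(90/10) = 5.583e+10.
L_eq = 10·log₁₀(5.583e+10/110) = 87.05 dB.

87.1 dB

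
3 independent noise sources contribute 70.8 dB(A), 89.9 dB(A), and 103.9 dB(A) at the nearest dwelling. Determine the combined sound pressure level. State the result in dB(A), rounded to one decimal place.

Incoherent sources combine by intensity addition: L_total = 10·log₁₀(Σ 10^(L_i/10)).
Σ 10^(L/10) = 10^(70.8/10) + 10^(89.9/10) + 10^(103.9/10) = 2.554e+10.
L_total = 10·log₁₀(2.554e+10) = 104.07 dB(A).

104.1 dB(A)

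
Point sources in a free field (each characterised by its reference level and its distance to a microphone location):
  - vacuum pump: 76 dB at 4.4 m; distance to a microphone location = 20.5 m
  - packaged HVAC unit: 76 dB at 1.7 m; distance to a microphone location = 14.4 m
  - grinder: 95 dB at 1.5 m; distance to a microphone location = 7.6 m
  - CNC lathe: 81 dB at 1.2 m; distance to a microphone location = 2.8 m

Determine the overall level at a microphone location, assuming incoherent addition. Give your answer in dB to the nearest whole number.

82 dB

First find each source's level at the receiver (point-source: −20·log₁₀(r/r_ref)), then combine on an intensity basis.
vacuum pump: 76 − 20·log₁₀(20.5/4.4) = 76 − 13.37 = 62.63 dB.
packaged HVAC unit: 76 − 20·log₁₀(14.4/1.7) = 76 − 18.56 = 57.44 dB.
grinder: 95 − 20·log₁₀(7.6/1.5) = 95 − 14.09 = 80.91 dB.
CNC lathe: 81 − 20·log₁₀(2.8/1.2) = 81 − 7.36 = 73.64 dB.
Σ 10^(L/10) = 1.487e+08 → L_total = 10·log₁₀(1.487e+08) = 81.72 dB.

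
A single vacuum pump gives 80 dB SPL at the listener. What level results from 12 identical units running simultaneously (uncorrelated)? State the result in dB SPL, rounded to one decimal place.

N identical incoherent sources raise the level by 10·log₁₀ N.
L_total = 80 + 10·log₁₀(12) = 80 + 10.792 = 90.79 dB SPL.

90.8 dB SPL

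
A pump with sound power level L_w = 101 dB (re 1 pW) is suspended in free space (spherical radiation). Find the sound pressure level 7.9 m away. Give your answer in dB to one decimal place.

72.1 dB

Free-field spherical radiation: L_p = L_w − 10·log₁₀(4π·r²), r = 7.9 m.
4π·r² = 784.3 m², 10·log₁₀ of that is 28.945 dB.
L_p = 101 − 28.945 = 72.06 dB.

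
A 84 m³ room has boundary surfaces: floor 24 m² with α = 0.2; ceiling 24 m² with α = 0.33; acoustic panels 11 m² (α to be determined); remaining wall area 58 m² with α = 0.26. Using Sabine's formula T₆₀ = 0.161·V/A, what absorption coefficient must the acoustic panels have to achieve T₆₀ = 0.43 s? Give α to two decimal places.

From T₆₀ = 0.161·V/A, the target T₆₀ = 0.43 s needs A = 0.161·84/0.43 = 31.45 m².
Absorption from the other surfaces = 24·0.2 + 24·0.33 + 58·0.26 = 27.80 m², so the acoustic panels must supply 3.65 m² over 11 m².
α = 3.65/11 = 0.332.

0.33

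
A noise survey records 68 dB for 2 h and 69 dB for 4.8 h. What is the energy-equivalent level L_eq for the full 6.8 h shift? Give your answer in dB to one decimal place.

Weight each interval's intensity by its duration and average over T = 6.8 h:
Σ tᵢ·10^(Lᵢ/10) = 2·10^(68/10) + 4.8·10^(69/10) = 5.075e+07.
L_eq = 10·log₁₀(5.075e+07/6.8) = 68.73 dB.

68.7 dB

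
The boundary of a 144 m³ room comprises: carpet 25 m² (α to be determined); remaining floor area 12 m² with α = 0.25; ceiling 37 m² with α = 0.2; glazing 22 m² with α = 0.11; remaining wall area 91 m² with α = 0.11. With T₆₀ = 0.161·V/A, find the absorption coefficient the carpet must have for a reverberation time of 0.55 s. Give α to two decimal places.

From T₆₀ = 0.161·V/A, the target T₆₀ = 0.55 s needs A = 0.161·144/0.55 = 42.15 m².
Absorption from the other surfaces = 12·0.25 + 37·0.2 + 22·0.11 + 91·0.11 = 22.83 m², so the carpet must supply 19.32 m² over 25 m².
α = 19.32/25 = 0.773.

0.77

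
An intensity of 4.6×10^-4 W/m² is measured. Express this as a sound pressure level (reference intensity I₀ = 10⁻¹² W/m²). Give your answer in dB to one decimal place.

L = 10·log₁₀(I/I₀) = 10·log₁₀(4.6×10^-4/10⁻¹²) = 10·log₁₀(4.6×10^8).
L = 10·(0.6628 + 8) = 86.63 dB.

86.6 dB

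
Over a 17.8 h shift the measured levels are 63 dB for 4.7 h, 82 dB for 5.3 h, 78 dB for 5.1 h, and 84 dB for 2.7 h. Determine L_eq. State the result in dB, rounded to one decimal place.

80.2 dB

Weight each interval's intensity by its duration and average over T = 17.8 h:
Σ tᵢ·10^(Lᵢ/10) = 4.7·10^(63/10) + 5.3·10^(82/10) + 5.1·10^(78/10) + 2.7·10^(84/10) = 1.849e+09.
L_eq = 10·log₁₀(1.849e+09/17.8) = 80.17 dB.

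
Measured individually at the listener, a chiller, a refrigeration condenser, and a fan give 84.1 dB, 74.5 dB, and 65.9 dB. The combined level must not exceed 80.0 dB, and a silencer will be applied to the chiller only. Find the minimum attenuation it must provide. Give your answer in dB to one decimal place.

The untreated sources together contribute 10^(74.5/10) + 10^(65.9/10) = 3.207e+07, i.e. 75.06 dB.
The limit corresponds to 10^(80.0/10) = 1.000e+08; subtracting the fixed part leaves 6.793e+07 for the chiller, i.e. 78.32 dB.
So the chiller must be reduced from 84.1 to 78.32 dB: IL = 5.78 dB.

5.8 dB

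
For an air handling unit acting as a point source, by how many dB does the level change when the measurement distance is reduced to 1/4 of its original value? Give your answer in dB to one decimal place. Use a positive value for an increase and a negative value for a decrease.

Point-source spreading: ΔL = −20·log₁₀(r₂/r₁).
ΔL = −20·log₁₀(0.25) = +12.04 dB.

+12.0 dB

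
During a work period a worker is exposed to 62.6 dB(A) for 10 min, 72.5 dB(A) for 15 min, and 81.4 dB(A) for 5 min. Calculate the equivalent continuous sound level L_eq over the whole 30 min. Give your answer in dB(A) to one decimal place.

75.1 dB(A)

The energy average is taken in the linear domain: L_eq = 10·log₁₀[(Σ tᵢ·10^(Lᵢ/10))/T], T = 30 min.
Σ tᵢ·10^(Lᵢ/10) = 10·10^(62.6/10) + 15·10^(72.5/10) + 5·10^(81.4/10) = 9.751e+08.
L_eq = 10·log₁₀(9.751e+08/30) = 75.12 dB(A).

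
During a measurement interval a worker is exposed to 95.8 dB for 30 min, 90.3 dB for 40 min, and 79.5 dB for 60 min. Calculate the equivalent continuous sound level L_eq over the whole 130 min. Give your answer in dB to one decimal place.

91.0 dB

L_eq = 10·log₁₀[(1/T)·Σ tᵢ·10^(Lᵢ/10)] with T = 130 min.
Σ tᵢ·10^(Lᵢ/10) = 30·10^(95.8/10) + 40·10^(90.3/10) + 60·10^(79.5/10) = 1.623e+11.
L_eq = 10·log₁₀(1.623e+11/130) = 90.96 dB.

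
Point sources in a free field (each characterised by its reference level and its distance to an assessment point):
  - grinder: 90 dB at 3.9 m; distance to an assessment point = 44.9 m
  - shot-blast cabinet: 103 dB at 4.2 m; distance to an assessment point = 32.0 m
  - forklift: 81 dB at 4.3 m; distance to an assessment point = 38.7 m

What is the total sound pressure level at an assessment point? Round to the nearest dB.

Apply inverse-square spreading to bring every level to the receiver, then sum 10^(L/10).
grinder: 90 − 20·log₁₀(44.9/3.9) = 90 − 21.22 = 68.78 dB.
shot-blast cabinet: 103 − 20·log₁₀(32.0/4.2) = 103 − 17.64 = 85.36 dB.
forklift: 81 − 20·log₁₀(38.7/4.3) = 81 − 19.08 = 61.92 dB.
Σ 10^(L/10) = 3.528e+08 → L_total = 10·log₁₀(3.528e+08) = 85.48 dB.

85 dB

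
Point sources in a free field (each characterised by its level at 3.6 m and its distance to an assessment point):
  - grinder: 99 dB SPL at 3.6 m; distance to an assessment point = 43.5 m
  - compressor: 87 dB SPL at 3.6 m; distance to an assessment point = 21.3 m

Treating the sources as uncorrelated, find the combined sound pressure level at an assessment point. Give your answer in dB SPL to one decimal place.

Apply inverse-square spreading to bring every level to the receiver, then sum 10^(L/10).
grinder: 99 − 20·log₁₀(43.5/3.6) = 99 − 21.64 = 77.36 dB SPL.
compressor: 87 − 20·log₁₀(21.3/3.6) = 87 − 15.44 = 71.56 dB SPL.
Σ 10^(L/10) = 6.872e+07 → L_total = 10·log₁₀(6.872e+07) = 78.37 dB SPL.

78.4 dB SPL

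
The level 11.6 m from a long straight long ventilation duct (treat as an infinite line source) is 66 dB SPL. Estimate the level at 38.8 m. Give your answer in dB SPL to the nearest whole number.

For a line source, L₂ = L₁ − 10·log₁₀(r₂/r₁).
L₂ = 66 − 10·log₁₀(38.8/11.6) = 66 − 5.244 = 60.76 dB SPL.

61 dB SPL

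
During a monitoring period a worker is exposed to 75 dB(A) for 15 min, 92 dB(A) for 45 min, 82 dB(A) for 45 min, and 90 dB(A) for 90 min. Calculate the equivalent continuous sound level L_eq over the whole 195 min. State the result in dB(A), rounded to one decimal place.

89.4 dB(A)

Weight each interval's intensity by its duration and average over T = 195 min:
Σ tᵢ·10^(Lᵢ/10) = 15·10^(75/10) + 45·10^(92/10) + 45·10^(82/10) + 90·10^(90/10) = 1.689e+11.
L_eq = 10·log₁₀(1.689e+11/195) = 89.38 dB(A).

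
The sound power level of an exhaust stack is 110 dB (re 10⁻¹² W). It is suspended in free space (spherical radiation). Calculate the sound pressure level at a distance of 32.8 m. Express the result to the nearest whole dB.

69 dB

L_p = L_w − 10·log₁₀(4π·r²) with r = 32.8 m.
4π·r² = 1.352e+04 m², 10·log₁₀ of that is 41.310 dB.
L_p = 110 − 41.310 = 68.69 dB.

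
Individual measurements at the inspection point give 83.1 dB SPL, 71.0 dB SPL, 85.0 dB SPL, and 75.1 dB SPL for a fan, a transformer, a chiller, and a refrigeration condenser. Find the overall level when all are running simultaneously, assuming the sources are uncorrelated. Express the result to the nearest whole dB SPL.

For uncorrelated sources the intensities add, so convert each level to linear form, sum, and take 10·log₁₀ of the total.
Σ 10^(L/10) = 10^(83.1/10) + 10^(71.0/10) + 10^(85.0/10) + 10^(75.1/10) = 5.654e+08.
L_total = 10·log₁₀(5.654e+08) = 87.52 dB SPL.

88 dB SPL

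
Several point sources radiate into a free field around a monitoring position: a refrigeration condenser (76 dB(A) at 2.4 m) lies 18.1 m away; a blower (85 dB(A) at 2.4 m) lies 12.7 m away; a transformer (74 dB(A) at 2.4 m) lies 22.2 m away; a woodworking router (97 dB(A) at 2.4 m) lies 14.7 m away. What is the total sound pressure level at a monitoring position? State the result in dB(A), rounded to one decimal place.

81.6 dB(A)

Apply inverse-square spreading to bring every level to the receiver, then sum 10^(L/10).
refrigeration condenser: 76 − 20·log₁₀(18.1/2.4) = 76 − 17.55 = 58.45 dB(A).
blower: 85 − 20·log₁₀(12.7/2.4) = 85 − 14.47 = 70.53 dB(A).
transformer: 74 − 20·log₁₀(22.2/2.4) = 74 − 19.32 = 54.68 dB(A).
woodworking router: 97 − 20·log₁₀(14.7/2.4) = 97 − 15.74 = 81.26 dB(A).
Σ 10^(L/10) = 1.459e+08 → L_total = 10·log₁₀(1.459e+08) = 81.64 dB(A).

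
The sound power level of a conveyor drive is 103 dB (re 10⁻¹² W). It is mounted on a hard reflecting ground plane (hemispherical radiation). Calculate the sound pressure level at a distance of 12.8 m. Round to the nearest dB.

The power spreads over a hemisphere of area 2π·r², so L_p = L_w − 10·log₁₀(2π·r²).
2π·r² = 1029 m², 10·log₁₀ of that is 30.126 dB.
L_p = 103 − 30.126 = 72.87 dB.

73 dB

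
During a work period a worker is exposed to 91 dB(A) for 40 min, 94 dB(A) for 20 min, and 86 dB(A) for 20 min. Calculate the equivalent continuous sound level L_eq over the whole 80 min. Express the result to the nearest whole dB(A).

L_eq = 10·log₁₀[(1/T)·Σ tᵢ·10^(Lᵢ/10)] with T = 80 min.
Σ tᵢ·10^(Lᵢ/10) = 40·10^(91/10) + 20·10^(94/10) + 20·10^(86/10) = 1.086e+11.
L_eq = 10·log₁₀(1.086e+11/80) = 91.33 dB(A).

91 dB(A)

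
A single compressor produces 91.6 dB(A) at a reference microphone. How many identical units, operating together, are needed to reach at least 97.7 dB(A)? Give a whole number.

5

The shortfall is 97.7 − 91.6 = 6.1 dB, and N units add 10·log₁₀ N, so need 10·log₁₀ N ≥ 6.1.
N ≥ 10^(6.1/10) = 4.074, so N = 5.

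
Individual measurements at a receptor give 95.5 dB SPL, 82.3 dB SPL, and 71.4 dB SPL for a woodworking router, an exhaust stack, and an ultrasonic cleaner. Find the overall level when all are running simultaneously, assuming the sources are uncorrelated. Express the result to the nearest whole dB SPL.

96 dB SPL

For uncorrelated sources the intensities add, so convert each level to linear form, sum, and take 10·log₁₀ of the total.
Σ 10^(L/10) = 10^(95.5/10) + 10^(82.3/10) + 10^(71.4/10) = 3.732e+09.
L_total = 10·log₁₀(3.732e+09) = 95.72 dB SPL.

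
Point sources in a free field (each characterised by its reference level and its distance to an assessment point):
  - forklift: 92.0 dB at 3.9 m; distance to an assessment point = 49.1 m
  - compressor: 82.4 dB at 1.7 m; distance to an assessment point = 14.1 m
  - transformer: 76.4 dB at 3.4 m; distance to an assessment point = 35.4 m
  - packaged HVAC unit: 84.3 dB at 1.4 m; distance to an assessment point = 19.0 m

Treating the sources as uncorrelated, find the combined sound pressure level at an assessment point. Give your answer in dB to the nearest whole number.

72 dB

First find each source's level at the receiver (point-source: −20·log₁₀(r/r_ref)), then combine on an intensity basis.
forklift: 92.0 − 20·log₁₀(49.1/3.9) = 92.0 − 22.00 = 70.00 dB.
compressor: 82.4 − 20·log₁₀(14.1/1.7) = 82.4 − 18.38 = 64.02 dB.
transformer: 76.4 − 20·log₁₀(35.4/3.4) = 76.4 − 20.35 = 56.05 dB.
packaged HVAC unit: 84.3 − 20·log₁₀(19.0/1.4) = 84.3 − 22.65 = 61.65 dB.
Σ 10^(L/10) = 1.439e+07 → L_total = 10·log₁₀(1.439e+07) = 71.58 dB.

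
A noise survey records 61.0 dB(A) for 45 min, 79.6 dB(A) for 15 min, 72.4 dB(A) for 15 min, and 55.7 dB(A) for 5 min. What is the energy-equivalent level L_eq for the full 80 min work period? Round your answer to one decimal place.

Weight each interval's intensity by its duration and average over T = 80 min:
Σ tᵢ·10^(Lᵢ/10) = 45·10^(61.0/10) + 15·10^(79.6/10) + 15·10^(72.4/10) + 5·10^(55.7/10) = 1.687e+09.
L_eq = 10·log₁₀(1.687e+09/80) = 73.24 dB(A).

73.2 dB(A)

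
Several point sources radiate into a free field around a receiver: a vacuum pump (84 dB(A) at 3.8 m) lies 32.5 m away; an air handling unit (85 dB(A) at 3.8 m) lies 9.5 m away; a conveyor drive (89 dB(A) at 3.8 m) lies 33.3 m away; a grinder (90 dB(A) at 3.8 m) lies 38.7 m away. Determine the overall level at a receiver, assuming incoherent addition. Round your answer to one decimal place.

78.7 dB(A)

First find each source's level at the receiver (point-source: −20·log₁₀(r/r_ref)), then combine on an intensity basis.
vacuum pump: 84 − 20·log₁₀(32.5/3.8) = 84 − 18.64 = 65.36 dB(A).
air handling unit: 85 − 20·log₁₀(9.5/3.8) = 85 − 7.96 = 77.04 dB(A).
conveyor drive: 89 − 20·log₁₀(33.3/3.8) = 89 − 18.85 = 70.15 dB(A).
grinder: 90 − 20·log₁₀(38.7/3.8) = 90 − 20.16 = 69.84 dB(A).
Σ 10^(L/10) = 7.402e+07 → L_total = 10·log₁₀(7.402e+07) = 78.69 dB(A).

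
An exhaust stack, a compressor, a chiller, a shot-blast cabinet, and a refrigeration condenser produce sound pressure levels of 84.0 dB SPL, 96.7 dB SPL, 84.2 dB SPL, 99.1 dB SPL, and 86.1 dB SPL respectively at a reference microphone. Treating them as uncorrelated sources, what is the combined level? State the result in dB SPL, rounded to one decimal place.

101.4 dB SPL

Incoherent sources combine by intensity addition: L_total = 10·log₁₀(Σ 10^(L_i/10)).
Σ 10^(L/10) = 10^(84.0/10) + 10^(96.7/10) + 10^(84.2/10) + 10^(99.1/10) + 10^(86.1/10) = 1.373e+10.
L_total = 10·log₁₀(1.373e+10) = 101.38 dB SPL.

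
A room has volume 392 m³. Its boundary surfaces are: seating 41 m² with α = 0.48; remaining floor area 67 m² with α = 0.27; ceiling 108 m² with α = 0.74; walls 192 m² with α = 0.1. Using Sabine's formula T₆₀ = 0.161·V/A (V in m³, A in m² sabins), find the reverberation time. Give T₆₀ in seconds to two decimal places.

Total absorption A = 41·0.48 + 67·0.27 + 108·0.74 + 192·0.1 = 136.89 m² sabins.
T₆₀ = 0.161·V/A = 0.161·392/136.89 = 0.461 s.

0.46 s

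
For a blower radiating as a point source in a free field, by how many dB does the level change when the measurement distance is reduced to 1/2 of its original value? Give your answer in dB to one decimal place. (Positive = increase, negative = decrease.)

+6.0 dB

Point-source spreading: ΔL = −20·log₁₀(r₂/r₁).
ΔL = −20·log₁₀(0.5) = +6.02 dB.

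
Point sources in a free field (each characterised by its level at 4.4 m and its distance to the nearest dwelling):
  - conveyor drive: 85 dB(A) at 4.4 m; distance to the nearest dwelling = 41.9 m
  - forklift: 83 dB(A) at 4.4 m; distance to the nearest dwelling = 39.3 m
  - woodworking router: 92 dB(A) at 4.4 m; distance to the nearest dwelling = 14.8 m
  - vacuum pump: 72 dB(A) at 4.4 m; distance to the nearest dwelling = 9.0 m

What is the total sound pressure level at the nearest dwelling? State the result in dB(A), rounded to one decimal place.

Propagate each source to the receiver with L = L_ref − 20·log₁₀(r/r_ref), then add intensities.
conveyor drive: 85 − 20·log₁₀(41.9/4.4) = 85 − 19.58 = 65.42 dB(A).
forklift: 83 − 20·log₁₀(39.3/4.4) = 83 − 19.02 = 63.98 dB(A).
woodworking router: 92 − 20·log₁₀(14.8/4.4) = 92 − 10.54 = 81.46 dB(A).
vacuum pump: 72 − 20·log₁₀(9.0/4.4) = 72 − 6.22 = 65.78 dB(A).
Σ 10^(L/10) = 1.499e+08 → L_total = 10·log₁₀(1.499e+08) = 81.76 dB(A).

81.8 dB(A)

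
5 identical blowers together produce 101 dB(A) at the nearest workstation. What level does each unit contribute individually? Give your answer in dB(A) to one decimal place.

Dividing the total intensity by 5 lowers the level by 10·log₁₀ 5 = 6.990 dB: L₁ = 101 − 6.990.

94.0 dB(A)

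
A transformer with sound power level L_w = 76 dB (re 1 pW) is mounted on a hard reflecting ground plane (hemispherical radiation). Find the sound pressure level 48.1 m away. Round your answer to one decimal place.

The power spreads over a hemisphere of area 2π·r², so L_p = L_w − 10·log₁₀(2π·r²).
2π·r² = 1.454e+04 m², 10·log₁₀ of that is 41.625 dB.
L_p = 76 − 41.625 = 34.38 dB.

34.4 dB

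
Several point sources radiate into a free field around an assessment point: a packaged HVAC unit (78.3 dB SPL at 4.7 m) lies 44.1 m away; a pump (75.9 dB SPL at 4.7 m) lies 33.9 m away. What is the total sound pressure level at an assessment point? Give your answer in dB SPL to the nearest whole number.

62 dB SPL

Apply inverse-square spreading to bring every level to the receiver, then sum 10^(L/10).
packaged HVAC unit: 78.3 − 20·log₁₀(44.1/4.7) = 78.3 − 19.45 = 58.85 dB SPL.
pump: 75.9 − 20·log₁₀(33.9/4.7) = 75.9 − 17.16 = 58.74 dB SPL.
Σ 10^(L/10) = 1.516e+06 → L_total = 10·log₁₀(1.516e+06) = 61.81 dB SPL.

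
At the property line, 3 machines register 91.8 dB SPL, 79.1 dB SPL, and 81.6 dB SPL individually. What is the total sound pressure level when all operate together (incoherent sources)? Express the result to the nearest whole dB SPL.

92 dB SPL

For uncorrelated sources the intensities add, so convert each level to linear form, sum, and take 10·log₁₀ of the total.
Σ 10^(L/10) = 10^(91.8/10) + 10^(79.1/10) + 10^(81.6/10) = 1.739e+09.
L_total = 10·log₁₀(1.739e+09) = 92.40 dB SPL.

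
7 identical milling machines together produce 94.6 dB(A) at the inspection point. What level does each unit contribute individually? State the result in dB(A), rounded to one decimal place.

86.1 dB(A)

For N identical incoherent sources L_total = L₁ + 10·log₁₀ N, so L₁ = 94.6 − 10·log₁₀(7) = 94.6 − 8.451.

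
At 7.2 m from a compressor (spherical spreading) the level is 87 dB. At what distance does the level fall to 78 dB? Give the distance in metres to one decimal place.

For a point source L₁ − L₂ = 20·log₁₀(r₂/r₁), so r₂ = r₁·10^((L₁−L₂)/20).
r₂ = 7.2·10^((87−78)/20) = 7.2·10^(9.0/20) = 20.29 m.

20.3 m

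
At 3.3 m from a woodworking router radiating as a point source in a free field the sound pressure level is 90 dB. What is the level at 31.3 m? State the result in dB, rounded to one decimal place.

70.5 dB

For a point source, L₂ = L₁ − 20·log₁₀(r₂/r₁).
L₂ = 90 − 20·log₁₀(31.3/3.3) = 90 − 19.541 = 70.46 dB.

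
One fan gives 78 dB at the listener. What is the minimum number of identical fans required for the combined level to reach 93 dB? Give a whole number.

32

The shortfall is 93 − 78 = 15.0 dB, and N units add 10·log₁₀ N, so need 10·log₁₀ N ≥ 15.0.
N ≥ 10^(15.0/10) = 31.623, so N = 32.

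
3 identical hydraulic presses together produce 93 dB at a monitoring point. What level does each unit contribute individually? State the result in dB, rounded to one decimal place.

For N identical incoherent sources L_total = L₁ + 10·log₁₀ N, so L₁ = 93 − 10·log₁₀(3) = 93 − 4.771.

88.2 dB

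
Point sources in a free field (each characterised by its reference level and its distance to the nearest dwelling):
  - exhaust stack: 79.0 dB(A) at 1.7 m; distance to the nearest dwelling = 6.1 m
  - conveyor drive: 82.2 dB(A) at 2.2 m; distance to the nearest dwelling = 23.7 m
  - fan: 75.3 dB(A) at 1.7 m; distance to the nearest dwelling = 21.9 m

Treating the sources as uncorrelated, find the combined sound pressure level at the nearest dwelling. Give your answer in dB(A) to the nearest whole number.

Apply inverse-square spreading to bring every level to the receiver, then sum 10^(L/10).
exhaust stack: 79.0 − 20·log₁₀(6.1/1.7) = 79.0 − 11.10 = 67.90 dB(A).
conveyor drive: 82.2 − 20·log₁₀(23.7/2.2) = 82.2 − 20.65 = 61.55 dB(A).
fan: 75.3 − 20·log₁₀(21.9/1.7) = 75.3 − 22.20 = 53.10 dB(A).
Σ 10^(L/10) = 7.804e+06 → L_total = 10·log₁₀(7.804e+06) = 68.92 dB(A).

69 dB(A)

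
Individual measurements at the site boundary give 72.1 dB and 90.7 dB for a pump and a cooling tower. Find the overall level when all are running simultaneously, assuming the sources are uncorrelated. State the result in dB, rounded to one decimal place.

90.8 dB

For uncorrelated sources the intensities add, so convert each level to linear form, sum, and take 10·log₁₀ of the total.
Σ 10^(L/10) = 10^(72.1/10) + 10^(90.7/10) = 1.191e+09.
L_total = 10·log₁₀(1.191e+09) = 90.76 dB.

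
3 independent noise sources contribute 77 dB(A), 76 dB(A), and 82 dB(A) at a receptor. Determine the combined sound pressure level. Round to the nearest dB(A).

84 dB(A)

For uncorrelated sources the intensities add, so convert each level to linear form, sum, and take 10·log₁₀ of the total.
Σ 10^(L/10) = 10^(77/10) + 10^(76/10) + 10^(82/10) = 2.484e+08.
L_total = 10·log₁₀(2.484e+08) = 83.95 dB(A).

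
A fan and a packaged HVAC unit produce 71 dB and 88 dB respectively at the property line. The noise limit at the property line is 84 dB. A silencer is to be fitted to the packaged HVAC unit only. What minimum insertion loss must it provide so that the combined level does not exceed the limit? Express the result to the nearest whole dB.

4 dB

The untreated sources together contribute 10^(71/10) = 1.259e+07, i.e. 71.00 dB.
To meet 84 dB overall, the treated packaged HVAC unit may contribute at most 10^(84/10) − 1.259e+07 = 2.386e+08, i.e. 83.78 dB.
So the packaged HVAC unit must be reduced from 88 to 83.78 dB: IL = 4.22 dB.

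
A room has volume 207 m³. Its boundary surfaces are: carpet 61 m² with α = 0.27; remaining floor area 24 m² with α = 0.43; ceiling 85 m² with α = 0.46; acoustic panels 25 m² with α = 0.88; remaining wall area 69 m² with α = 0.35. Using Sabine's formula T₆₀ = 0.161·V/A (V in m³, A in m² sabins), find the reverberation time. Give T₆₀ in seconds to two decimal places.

0.30 s

A = Σ Sᵢαᵢ = 61·0.27 + 24·0.43 + 85·0.46 + 25·0.88 + 69·0.35 = 112.04 m².
T₆₀ = 0.161 × 207 / 112.04 = 0.297 s.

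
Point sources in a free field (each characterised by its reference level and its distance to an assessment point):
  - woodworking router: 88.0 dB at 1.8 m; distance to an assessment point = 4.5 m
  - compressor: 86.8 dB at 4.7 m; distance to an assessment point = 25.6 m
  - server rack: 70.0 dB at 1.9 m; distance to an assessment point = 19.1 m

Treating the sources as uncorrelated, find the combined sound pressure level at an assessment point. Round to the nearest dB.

81 dB

Apply inverse-square spreading to bring every level to the receiver, then sum 10^(L/10).
woodworking router: 88.0 − 20·log₁₀(4.5/1.8) = 88.0 − 7.96 = 80.04 dB.
compressor: 86.8 − 20·log₁₀(25.6/4.7) = 86.8 − 14.72 = 72.08 dB.
server rack: 70.0 − 20·log₁₀(19.1/1.9) = 70.0 − 20.05 = 49.95 dB.
Σ 10^(L/10) = 1.172e+08 → L_total = 10·log₁₀(1.172e+08) = 80.69 dB.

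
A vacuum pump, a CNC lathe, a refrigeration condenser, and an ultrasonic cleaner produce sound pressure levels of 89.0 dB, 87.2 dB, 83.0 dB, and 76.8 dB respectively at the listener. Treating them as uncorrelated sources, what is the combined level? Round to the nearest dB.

92 dB

Incoherent sources combine by intensity addition: L_total = 10·log₁₀(Σ 10^(L_i/10)).
Σ 10^(L/10) = 10^(89.0/10) + 10^(87.2/10) + 10^(83.0/10) + 10^(76.8/10) = 1.567e+09.
L_total = 10·log₁₀(1.567e+09) = 91.95 dB.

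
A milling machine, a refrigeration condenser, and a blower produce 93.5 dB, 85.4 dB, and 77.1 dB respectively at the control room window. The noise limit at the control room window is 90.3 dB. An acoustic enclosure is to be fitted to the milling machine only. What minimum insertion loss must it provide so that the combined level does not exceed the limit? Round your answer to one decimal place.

Everything except the milling machine sums to 10^(85.4/10) + 10^(77.1/10) = 3.980e+08 in linear terms, 86.00 dB.
The limit corresponds to 10^(90.3/10) = 1.072e+09; subtracting the fixed part leaves 6.735e+08 for the milling machine, i.e. 88.28 dB.
So the milling machine must be reduced from 93.5 to 88.28 dB: IL = 5.22 dB.

5.2 dB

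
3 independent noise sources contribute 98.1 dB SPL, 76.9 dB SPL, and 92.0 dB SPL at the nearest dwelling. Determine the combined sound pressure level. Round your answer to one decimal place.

99.1 dB SPL

For uncorrelated sources the intensities add, so convert each level to linear form, sum, and take 10·log₁₀ of the total.
Σ 10^(L/10) = 10^(98.1/10) + 10^(76.9/10) + 10^(92.0/10) = 8.090e+09.
L_total = 10·log₁₀(8.090e+09) = 99.08 dB SPL.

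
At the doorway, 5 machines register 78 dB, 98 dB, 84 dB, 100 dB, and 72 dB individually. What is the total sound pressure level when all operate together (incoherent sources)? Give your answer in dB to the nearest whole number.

102 dB

Incoherent sources combine by intensity addition: L_total = 10·log₁₀(Σ 10^(L_i/10)).
Σ 10^(L/10) = 10^(78/10) + 10^(98/10) + 10^(84/10) + 10^(100/10) + 10^(72/10) = 1.664e+10.
L_total = 10·log₁₀(1.664e+10) = 102.21 dB.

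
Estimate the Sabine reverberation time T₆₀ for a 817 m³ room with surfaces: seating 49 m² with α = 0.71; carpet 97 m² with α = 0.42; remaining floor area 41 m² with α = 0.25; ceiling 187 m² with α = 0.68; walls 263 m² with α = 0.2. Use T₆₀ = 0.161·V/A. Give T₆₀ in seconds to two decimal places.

0.50 s

Total absorption A = 49·0.71 + 97·0.42 + 41·0.25 + 187·0.68 + 263·0.2 = 265.54 m² sabins.
T₆₀ = 0.161 × 817 / 265.54 = 0.495 s.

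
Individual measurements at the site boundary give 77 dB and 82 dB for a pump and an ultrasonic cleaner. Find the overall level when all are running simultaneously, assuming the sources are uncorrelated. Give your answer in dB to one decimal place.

For uncorrelated sources the intensities add, so convert each level to linear form, sum, and take 10·log₁₀ of the total.
Σ 10^(L/10) = 10^(77/10) + 10^(82/10) = 2.086e+08.
L_total = 10·log₁₀(2.086e+08) = 83.19 dB.

83.2 dB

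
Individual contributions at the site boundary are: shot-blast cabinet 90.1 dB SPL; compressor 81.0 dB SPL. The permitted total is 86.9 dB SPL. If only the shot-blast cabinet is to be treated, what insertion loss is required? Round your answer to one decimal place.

Fixed contribution from the other source: Σ 10^(L/10) = 10^(81.0/10) = 1.259e+08 (81.00 dB SPL).
To meet 86.9 dB SPL overall, the treated shot-blast cabinet may contribute at most 10^(86.9/10) − 1.259e+08 = 3.639e+08, i.e. 85.61 dB SPL.
Required insertion loss = 90.1 − 85.61 = 4.49 dB.

4.5 dB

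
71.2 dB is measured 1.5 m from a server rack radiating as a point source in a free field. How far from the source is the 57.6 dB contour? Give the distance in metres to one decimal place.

Point-source spreading drops the level by 20·log₁₀(r₂/r₁); inverting, r₂/r₁ = 10^(ΔL/20).
r₂ = 1.5·10^((71.2−57.6)/20) = 1.5·10^(13.6/20) = 7.18 m.

7.2 m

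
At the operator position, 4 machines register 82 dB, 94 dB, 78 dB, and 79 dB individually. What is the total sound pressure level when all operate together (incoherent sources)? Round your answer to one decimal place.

For uncorrelated sources the intensities add, so convert each level to linear form, sum, and take 10·log₁₀ of the total.
Σ 10^(L/10) = 10^(82/10) + 10^(94/10) + 10^(78/10) + 10^(79/10) = 2.813e+09.
L_total = 10·log₁₀(2.813e+09) = 94.49 dB.

94.5 dB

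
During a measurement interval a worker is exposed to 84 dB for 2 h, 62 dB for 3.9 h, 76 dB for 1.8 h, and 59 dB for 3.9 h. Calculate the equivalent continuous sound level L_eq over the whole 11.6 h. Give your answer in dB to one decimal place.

77.0 dB

Weight each interval's intensity by its duration and average over T = 11.6 h:
Σ tᵢ·10^(Lᵢ/10) = 2·10^(84/10) + 3.9·10^(62/10) + 1.8·10^(76/10) + 3.9·10^(59/10) = 5.833e+08.
L_eq = 10·log₁₀(5.833e+08/11.6) = 77.01 dB.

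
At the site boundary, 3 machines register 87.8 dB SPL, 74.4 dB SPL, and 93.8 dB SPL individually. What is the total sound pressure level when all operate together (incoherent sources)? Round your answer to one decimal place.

For uncorrelated sources the intensities add, so convert each level to linear form, sum, and take 10·log₁₀ of the total.
Σ 10^(L/10) = 10^(87.8/10) + 10^(74.4/10) + 10^(93.8/10) = 3.029e+09.
L_total = 10·log₁₀(3.029e+09) = 94.81 dB SPL.

94.8 dB SPL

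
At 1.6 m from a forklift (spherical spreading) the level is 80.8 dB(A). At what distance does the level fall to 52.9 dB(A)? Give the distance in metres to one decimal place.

39.7 m

The 27.9 dB drop corresponds to a distance ratio of 10^(27.9/20) for a point source.
r₂ = 1.6·10^((80.8−52.9)/20) = 1.6·10^(27.9/20) = 39.73 m.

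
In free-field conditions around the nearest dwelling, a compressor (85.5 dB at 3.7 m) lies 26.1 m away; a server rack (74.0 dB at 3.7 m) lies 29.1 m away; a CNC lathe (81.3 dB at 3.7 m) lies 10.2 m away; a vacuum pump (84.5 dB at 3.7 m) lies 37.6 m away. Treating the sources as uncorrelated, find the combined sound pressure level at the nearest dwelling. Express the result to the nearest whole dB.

Apply inverse-square spreading to bring every level to the receiver, then sum 10^(L/10).
compressor: 85.5 − 20·log₁₀(26.1/3.7) = 85.5 − 16.97 = 68.53 dB.
server rack: 74.0 − 20·log₁₀(29.1/3.7) = 74.0 − 17.91 = 56.09 dB.
CNC lathe: 81.3 − 20·log₁₀(10.2/3.7) = 81.3 − 8.81 = 72.49 dB.
vacuum pump: 84.5 − 20·log₁₀(37.6/3.7) = 84.5 − 20.14 = 64.36 dB.
Σ 10^(L/10) = 2.802e+07 → L_total = 10·log₁₀(2.802e+07) = 74.47 dB.

74 dB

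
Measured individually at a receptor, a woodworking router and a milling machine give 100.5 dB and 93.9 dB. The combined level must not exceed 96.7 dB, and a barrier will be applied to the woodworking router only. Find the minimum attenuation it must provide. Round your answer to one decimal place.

7.0 dB

The untreated sources together contribute 10^(93.9/10) = 2.455e+09, i.e. 93.90 dB.
The limit corresponds to 10^(96.7/10) = 4.677e+09; subtracting the fixed part leaves 2.223e+09 for the woodworking router, i.e. 93.47 dB.
So the woodworking router must be reduced from 100.5 to 93.47 dB: IL = 7.03 dB.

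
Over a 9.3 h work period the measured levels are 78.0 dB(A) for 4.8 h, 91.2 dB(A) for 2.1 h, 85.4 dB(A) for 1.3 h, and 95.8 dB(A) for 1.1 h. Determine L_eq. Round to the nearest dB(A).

89 dB(A)

Weight each interval's intensity by its duration and average over T = 9.3 h:
Σ tᵢ·10^(Lᵢ/10) = 4.8·10^(78.0/10) + 2.1·10^(91.2/10) + 1.3·10^(85.4/10) + 1.1·10^(95.8/10) = 7.704e+09.
L_eq = 10·log₁₀(7.704e+09/9.3) = 89.18 dB(A).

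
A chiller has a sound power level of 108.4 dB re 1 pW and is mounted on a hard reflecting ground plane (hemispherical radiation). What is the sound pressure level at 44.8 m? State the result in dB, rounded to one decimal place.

L_p = L_w − 10·log₁₀(2π·r²) with r = 44.8 m.
2π·r² = 1.261e+04 m², 10·log₁₀ of that is 41.007 dB.
L_p = 108.4 − 41.007 = 67.39 dB.

67.4 dB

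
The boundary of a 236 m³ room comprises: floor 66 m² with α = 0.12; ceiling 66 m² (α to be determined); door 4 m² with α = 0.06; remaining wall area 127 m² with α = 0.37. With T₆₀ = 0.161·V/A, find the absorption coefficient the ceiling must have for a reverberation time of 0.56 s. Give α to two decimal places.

A = 0.161·V/T₆₀ = 0.161·236/0.56 = 67.85 m² sabins.
Absorption from the other surfaces = 66·0.12 + 4·0.06 + 127·0.37 = 55.15 m², so the ceiling must supply 12.70 m² over 66 m².
α = 12.70/66 = 0.192.

0.19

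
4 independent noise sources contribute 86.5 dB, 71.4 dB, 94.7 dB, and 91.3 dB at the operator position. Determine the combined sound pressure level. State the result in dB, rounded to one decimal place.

96.8 dB

Incoherent sources combine by intensity addition: L_total = 10·log₁₀(Σ 10^(L_i/10)).
Σ 10^(L/10) = 10^(86.5/10) + 10^(71.4/10) + 10^(94.7/10) + 10^(91.3/10) = 4.761e+09.
L_total = 10·log₁₀(4.761e+09) = 96.78 dB.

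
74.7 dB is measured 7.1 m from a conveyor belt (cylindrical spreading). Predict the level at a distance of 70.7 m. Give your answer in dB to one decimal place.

64.7 dB

Line-source attenuation: ΔL = 10·log₁₀(r₂/r₁) = 10·log₁₀(70.7/7.1) = 9.982 dB.
L₂ = 74.7 − 10·log₁₀(70.7/7.1) = 74.7 − 9.982 = 64.72 dB.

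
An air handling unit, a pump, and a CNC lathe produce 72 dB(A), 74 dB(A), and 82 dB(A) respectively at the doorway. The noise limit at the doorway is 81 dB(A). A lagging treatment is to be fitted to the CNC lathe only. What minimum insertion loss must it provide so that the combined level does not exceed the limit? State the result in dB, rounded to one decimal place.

2.7 dB

The untreated sources together contribute 10^(72/10) + 10^(74/10) = 4.097e+07, i.e. 76.12 dB(A).
To meet 81 dB(A) overall, the treated CNC lathe may contribute at most 10^(81/10) − 4.097e+07 = 8.492e+07, i.e. 79.29 dB(A).
Required insertion loss = 82 − 79.29 = 2.71 dB.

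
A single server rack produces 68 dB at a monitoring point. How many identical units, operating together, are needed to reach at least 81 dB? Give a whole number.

20

Need L₁ + 10·log₁₀ N ≥ 81, i.e. log₁₀ N ≥ 1.30.
N ≥ 10^(13.0/10) = 19.953, so N = 20.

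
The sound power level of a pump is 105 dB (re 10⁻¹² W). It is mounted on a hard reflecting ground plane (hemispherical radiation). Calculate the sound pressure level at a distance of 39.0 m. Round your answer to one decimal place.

65.2 dB

Free-field hemispherical radiation: L_p = L_w − 10·log₁₀(2π·r²), r = 39.0 m.
2π·r² = 9557 m², 10·log₁₀ of that is 39.803 dB.
L_p = 105 − 39.803 = 65.20 dB.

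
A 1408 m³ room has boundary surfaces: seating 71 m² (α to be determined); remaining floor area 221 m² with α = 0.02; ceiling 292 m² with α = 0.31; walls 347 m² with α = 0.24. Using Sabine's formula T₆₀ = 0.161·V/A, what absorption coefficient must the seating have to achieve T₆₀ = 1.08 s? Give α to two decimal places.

A = 0.161·V/T₆₀ = 0.161·1408/1.08 = 209.90 m² sabins.
Absorption from the other surfaces = 221·0.02 + 292·0.31 + 347·0.24 = 178.22 m², so the seating must supply 31.68 m² over 71 m².
α = 31.68/71 = 0.446.

0.45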